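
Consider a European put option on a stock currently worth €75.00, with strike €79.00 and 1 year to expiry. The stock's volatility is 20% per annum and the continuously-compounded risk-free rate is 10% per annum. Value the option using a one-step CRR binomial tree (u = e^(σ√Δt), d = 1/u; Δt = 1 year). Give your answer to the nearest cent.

CRR parameters: u = e^(σ√Δt) = e^(0.2·√1) = 1.2214, d = 1/u = 0.8187
Per-period rate: rΔt = 0.1·1 = 0.1, so R = e^0.1 = 1.1052
Risk-neutral probability p = (e^0.1 − 0.8187)/(1.2214 − 0.8187) = 0.2864/0.4027 = 0.7113
Terminal stock prices: S_u = 91.61, S_d = 61.4
Terminal payoffs (K − S): max(-12.61, 0) = 0, max(17.6, 0) = 17.6
Node 0 (S = 75): V_0 = e^(−0.1)·[0.7113·0.0000 + 0.2887·17.5952] = 4.5956

€4.60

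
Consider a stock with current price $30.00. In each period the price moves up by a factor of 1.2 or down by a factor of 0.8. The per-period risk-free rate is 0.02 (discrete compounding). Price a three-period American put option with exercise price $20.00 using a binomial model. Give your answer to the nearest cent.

$0.40

Risk-neutral probability p = (1 + 0.02 − 0.8)/(1.2 − 0.8) = 0.2200/0.4000 = 0.5500
Terminal stock prices: S_uuu = 51.84, S_uud = 34.56, S_udd = 23.04, S_ddd = 15.36
Terminal payoffs (K − S): max(-31.84, 0) = 0, max(-14.56, 0) = 0, max(-3.04, 0) = 0, max(4.64, 0) = 4.64
Node uu (S = 43.2): continuation = 1/1.02·[0.5500·0.0000 + 0.4500·0.0000] = 0.0000; exercise value = 0.0000 ≤ continuation, so V_uu = 0.0000
Node ud (S = 28.8): continuation = 1/1.02·[0.5500·0.0000 + 0.4500·0.0000] = 0.0000; exercise value = 0.0000 ≤ continuation, so V_ud = 0.0000
Node dd (S = 19.2): continuation = 1/1.02·[0.5500·0.0000 + 0.4500·4.6400] = 2.0471; exercise value = 0.8000 ≤ continuation, so V_dd = 2.0471
Node u (S = 36): continuation = 1/1.02·[0.5500·0.0000 + 0.4500·0.0000] = 0.0000; exercise value = 0.0000 ≤ continuation, so V_u = 0.0000
Node d (S = 24): continuation = 1/1.02·[0.5500·0.0000 + 0.4500·2.0471] = 0.9031; exercise value = 0.0000 ≤ continuation, so V_d = 0.9031
Node 0 (S = 30): continuation = 1/1.02·[0.5500·0.0000 + 0.4500·0.9031] = 0.3984; exercise value = 0.0000 ≤ continuation, so V_0 = 0.3984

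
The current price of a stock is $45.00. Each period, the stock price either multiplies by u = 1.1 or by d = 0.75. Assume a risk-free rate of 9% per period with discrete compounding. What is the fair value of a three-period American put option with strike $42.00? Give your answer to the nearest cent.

$0.35

Risk-neutral probability p = (1 + 0.09 − 0.75)/(1.1 − 0.75) = 0.3400/0.3500 = 0.9714
Terminal stock prices: S_uuu = 59.9, S_uud = 40.84, S_udd = 27.84, S_ddd = 18.98
Terminal payoffs (K − S): max(-17.9, 0) = 0, max(1.162, 0) = 1.162, max(14.16, 0) = 14.16, max(23.02, 0) = 23.02
Node uu (S = 54.45): continuation = 1/1.09·[0.9714·0.0000 + 0.0286·1.1625] = 0.0305; exercise value = 0.0000 ≤ continuation, so V_uu = 0.0305
Node ud (S = 37.13): continuation = 1/1.09·[0.9714·1.1625 + 0.0286·14.1562] = 1.4071; exercise value = 4.8750 > continuation, so V_ud = 4.8750 (exercise)
Node dd (S = 25.31): continuation = 1/1.09·[0.9714·14.1562 + 0.0286·23.0156] = 13.2196; exercise value = 16.6875 > continuation, so V_dd = 16.6875 (exercise)
Node u (S = 49.5): continuation = 1/1.09·[0.9714·0.0305 + 0.0286·4.8750] = 0.1549; exercise value = 0.0000 ≤ continuation, so V_u = 0.1549
Node d (S = 33.75): continuation = 1/1.09·[0.9714·4.8750 + 0.0286·16.6875] = 4.7821; exercise value = 8.2500 > continuation, so V_d = 8.2500 (exercise)
Node 0 (S = 45): continuation = 1/1.09·[0.9714·0.1549 + 0.0286·8.2500] = 0.3543; exercise value = 0.0000 ≤ continuation, so V_0 = 0.3543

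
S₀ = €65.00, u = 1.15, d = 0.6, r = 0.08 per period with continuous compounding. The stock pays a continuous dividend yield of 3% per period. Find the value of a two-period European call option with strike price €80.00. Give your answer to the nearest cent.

Per-period risk-free factor R = e^0.08 = 1.0833; dividend-adjusted growth = e^(0.08−0.03) = 1.0513.
Risk-neutral probability p = (1.0513 − 0.6)/(1.15 − 0.6) = 0.4513/0.5500 = 0.8205
Terminal stock prices: S_uu = 85.96, S_ud = 44.85, S_dd = 23.4
Terminal payoffs (S − K): max(5.962, 0) = 5.962, max(-35.15, 0) = 0, max(-56.6, 0) = 0
Node u (S = 74.75): V_u = e^(−0.08)·[0.8205·5.9625 + 0.1795·0.0000] = 4.5161
Node d (S = 39): V_d = e^(−0.08)·[0.8205·0.0000 + 0.1795·0.0000] = 0.0000
Node 0 (S = 65): V_0 = e^(−0.08)·[0.8205·4.5161 + 0.1795·0.0000] = 3.4205

€3.42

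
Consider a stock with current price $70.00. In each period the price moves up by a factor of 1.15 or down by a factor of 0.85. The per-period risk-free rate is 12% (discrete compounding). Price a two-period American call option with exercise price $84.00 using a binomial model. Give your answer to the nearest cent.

$5.54

Risk-neutral probability p = (1 + 0.12 − 0.85)/(1.15 − 0.85) = 0.2700/0.3000 = 0.9000
Terminal stock prices: S_uu = 92.57, S_ud = 68.42, S_dd = 50.57
Terminal payoffs (S − K): max(8.575, 0) = 8.575, max(-15.58, 0) = 0, max(-33.43, 0) = 0
Node u (S = 80.5): continuation = 1/1.12·[0.9000·8.5750 + 0.1000·0.0000] = 6.8906; exercise value = 0.0000 ≤ continuation, so V_u = 6.8906
Node d (S = 59.5): continuation = 1/1.12·[0.9000·0.0000 + 0.1000·0.0000] = 0.0000; exercise value = 0.0000 ≤ continuation, so V_d = 0.0000
Node 0 (S = 70): continuation = 1/1.12·[0.9000·6.8906 + 0.1000·0.0000] = 5.5371; exercise value = 0.0000 ≤ continuation, so V_0 = 5.5371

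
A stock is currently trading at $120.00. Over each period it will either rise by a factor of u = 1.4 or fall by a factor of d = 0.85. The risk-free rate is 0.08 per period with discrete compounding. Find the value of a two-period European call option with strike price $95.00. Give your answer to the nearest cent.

$40.96

Risk-neutral probability p = (1 + 0.08 − 0.85)/(1.4 − 0.85) = 0.2300/0.5500 = 0.4182
Terminal stock prices: S_uu = 235.2, S_ud = 142.8, S_dd = 86.7
Terminal payoffs (S − K): max(140.2, 0) = 140.2, max(47.8, 0) = 47.8, max(-8.3, 0) = 0
Node u (S = 168): V_u = 1/1.08·[0.4182·140.2000 + 0.5818·47.8000] = 80.0370
Node d (S = 102): V_d = 1/1.08·[0.4182·47.8000 + 0.5818·0.0000] = 18.5084
Node 0 (S = 120): V_0 = 1/1.08·[0.4182·80.0370 + 0.5818·18.5084] = 40.9616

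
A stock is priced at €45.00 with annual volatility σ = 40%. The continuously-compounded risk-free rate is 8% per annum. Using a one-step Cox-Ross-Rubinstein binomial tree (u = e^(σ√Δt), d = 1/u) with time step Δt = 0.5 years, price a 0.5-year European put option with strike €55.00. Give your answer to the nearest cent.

CRR parameters: u = e^(σ√Δt) = e^(0.4·√0.5) = 1.3269, d = 1/u = 0.7536
Per-period rate: rΔt = 0.08·0.5 = 0.04, so R = e^0.04 = 1.0408
Risk-neutral probability p = (e^0.04 − 0.7536)/(1.3269 − 0.7536) = 0.2872/0.5733 = 0.5009
Terminal stock prices: S_u = 59.71, S_d = 33.91
Terminal payoffs (K − S): max(-4.71, 0) = 0, max(21.09, 0) = 21.09
Node 0 (S = 45): V_0 = e^(−0.04)·[0.5009·0.0000 + 0.4991·21.0863] = 10.1105

€10.11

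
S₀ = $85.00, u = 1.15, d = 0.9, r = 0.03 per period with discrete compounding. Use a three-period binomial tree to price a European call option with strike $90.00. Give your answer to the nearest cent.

$9.03

Risk-neutral probability p = (1 + 0.03 − 0.9)/(1.15 − 0.9) = 0.1300/0.2500 = 0.5200
Terminal stock prices: S_uuu = 129.3, S_uud = 101.2, S_udd = 79.18, S_ddd = 61.97
Terminal payoffs (S − K): max(39.27, 0) = 39.27, max(11.17, 0) = 11.17, max(-10.82, 0) = 0, max(-28.03, 0) = 0
Node uu (S = 112.4): V_uu = 1/1.03·[0.5200·39.2744 + 0.4800·11.1712] = 25.0339
Node ud (S = 87.97): V_ud = 1/1.03·[0.5200·11.1712 + 0.4800·0.0000] = 5.6399
Node dd (S = 68.85): V_dd = 1/1.03·[0.5200·0.0000 + 0.4800·0.0000] = 0.0000
Node u (S = 97.75): V_u = 1/1.03·[0.5200·25.0339 + 0.4800·5.6399] = 15.2667
Node d (S = 76.5): V_d = 1/1.03·[0.5200·5.6399 + 0.4800·0.0000] = 2.8473
Node 0 (S = 85): V_0 = 1/1.03·[0.5200·15.2667 + 0.4800·2.8473] = 9.0344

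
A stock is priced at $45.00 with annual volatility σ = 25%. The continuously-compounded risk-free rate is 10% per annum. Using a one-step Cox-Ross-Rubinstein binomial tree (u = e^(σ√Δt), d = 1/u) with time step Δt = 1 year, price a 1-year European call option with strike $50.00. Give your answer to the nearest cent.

CRR parameters: u = e^(σ√Δt) = e^(0.25·√1) = 1.2840, d = 1/u = 0.7788
Per-period rate: rΔt = 0.1·1 = 0.1, so R = e^0.1 = 1.1052
Risk-neutral probability p = (e^0.1 − 0.7788)/(1.2840 − 0.7788) = 0.3264/0.5052 = 0.6460
Terminal stock prices: S_u = 57.78, S_d = 35.05
Terminal payoffs (S − K): max(7.781, 0) = 7.781, max(-14.95, 0) = 0
Node 0 (S = 45): V_0 = e^(−0.1)·[0.6460·7.7811 + 0.3540·0.0000] = 4.5482

$4.55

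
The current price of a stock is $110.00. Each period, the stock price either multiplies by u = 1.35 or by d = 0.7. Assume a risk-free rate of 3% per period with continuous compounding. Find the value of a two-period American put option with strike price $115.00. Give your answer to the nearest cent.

Risk-neutral probability p = (e^0.03 − 0.7)/(1.35 − 0.7) = 0.3305/0.6500 = 0.5084
Terminal stock prices: S_uu = 200.5, S_ud = 103.9, S_dd = 53.9
Terminal payoffs (K − S): max(-85.48, 0) = 0, max(11.05, 0) = 11.05, max(61.1, 0) = 61.1
Node u (S = 148.5): continuation = e^(−0.03)·[0.5084·0.0000 + 0.4916·11.0500] = 5.2717; exercise value = 0.0000 ≤ continuation, so V_u = 5.2717
Node d (S = 77): continuation = e^(−0.03)·[0.5084·11.0500 + 0.4916·61.1000] = 34.6012; exercise value = 38.0000 > continuation, so V_d = 38.0000 (exercise)
Node 0 (S = 110): continuation = e^(−0.03)·[0.5084·5.2717 + 0.4916·38.0000] = 20.7299; exercise value = 5.0000 ≤ continuation, so V_0 = 20.7299

$20.73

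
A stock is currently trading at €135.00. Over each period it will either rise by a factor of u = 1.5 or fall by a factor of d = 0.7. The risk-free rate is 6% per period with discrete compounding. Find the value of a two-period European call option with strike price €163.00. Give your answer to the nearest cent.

Risk-neutral probability p = (1 + 0.06 − 0.7)/(1.5 − 0.7) = 0.3600/0.8000 = 0.4500
Terminal stock prices: S_uu = 303.8, S_ud = 141.8, S_dd = 66.15
Terminal payoffs (S − K): max(140.8, 0) = 140.8, max(-21.25, 0) = 0, max(-96.85, 0) = 0
Node u (S = 202.5): V_u = 1/1.06·[0.4500·140.7500 + 0.5500·0.0000] = 59.7524
Node d (S = 94.5): V_d = 1/1.06·[0.4500·0.0000 + 0.5500·0.0000] = 0.0000
Node 0 (S = 135): V_0 = 1/1.06·[0.4500·59.7524 + 0.5500·0.0000] = 25.3666

€25.37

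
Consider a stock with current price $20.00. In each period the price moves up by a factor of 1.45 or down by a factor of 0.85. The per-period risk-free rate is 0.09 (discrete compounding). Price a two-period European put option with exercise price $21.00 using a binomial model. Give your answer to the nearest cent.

$1.98

Risk-neutral probability p = (1 + 0.09 − 0.85)/(1.45 − 0.85) = 0.2400/0.6000 = 0.4000
Terminal stock prices: S_uu = 42.05, S_ud = 24.65, S_dd = 14.45
Terminal payoffs (K − S): max(-21.05, 0) = 0, max(-3.65, 0) = 0, max(6.55, 0) = 6.55
Node u (S = 29): V_u = 1/1.09·[0.4000·0.0000 + 0.6000·0.0000] = 0.0000
Node d (S = 17): V_d = 1/1.09·[0.4000·0.0000 + 0.6000·6.5500] = 3.6055
Node 0 (S = 20): V_0 = 1/1.09·[0.4000·0.0000 + 0.6000·3.6055] = 1.9847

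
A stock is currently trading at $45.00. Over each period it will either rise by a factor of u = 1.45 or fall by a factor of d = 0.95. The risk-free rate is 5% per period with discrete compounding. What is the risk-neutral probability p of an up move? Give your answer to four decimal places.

Risk-neutral probability p = (1 + 0.05 − 0.95)/(1.45 − 0.95) = 0.1000/0.5000 = 0.2000

p = 0.2000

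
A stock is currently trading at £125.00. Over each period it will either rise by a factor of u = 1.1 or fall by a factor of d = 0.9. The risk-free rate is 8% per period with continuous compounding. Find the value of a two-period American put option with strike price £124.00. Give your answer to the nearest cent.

Risk-neutral probability p = (e^0.08 − 0.9)/(1.1 − 0.9) = 0.1833/0.2000 = 0.9164
Terminal stock prices: S_uu = 151.3, S_ud = 123.8, S_dd = 101.2
Terminal payoffs (K − S): max(-27.25, 0) = 0, max(0.25, 0) = 0.25, max(22.75, 0) = 22.75
Node u (S = 137.5): continuation = e^(−0.08)·[0.9164·0.0000 + 0.0836·0.2500] = 0.0193; exercise value = 0.0000 ≤ continuation, so V_u = 0.0193
Node d (S = 112.5): continuation = e^(−0.08)·[0.9164·0.2500 + 0.0836·22.7500] = 1.9664; exercise value = 11.5000 > continuation, so V_d = 11.5000 (exercise)
Node 0 (S = 125): continuation = e^(−0.08)·[0.9164·0.0193 + 0.0836·11.5000] = 0.9034; exercise value = 0.0000 ≤ continuation, so V_0 = 0.9034

£0.90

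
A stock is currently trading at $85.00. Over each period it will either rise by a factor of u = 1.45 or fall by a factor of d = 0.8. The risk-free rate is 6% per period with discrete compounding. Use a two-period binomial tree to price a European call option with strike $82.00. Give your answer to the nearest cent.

$20.86

Risk-neutral probability p = (1 + 0.06 − 0.8)/(1.45 − 0.8) = 0.2600/0.6500 = 0.4000
Terminal stock prices: S_uu = 178.7, S_ud = 98.6, S_dd = 54.4
Terminal payoffs (S − K): max(96.71, 0) = 96.71, max(16.6, 0) = 16.6, max(-27.6, 0) = 0
Node u (S = 123.2): V_u = 1/1.06·[0.4000·96.7125 + 0.6000·16.6000] = 45.8915
Node d (S = 68): V_d = 1/1.06·[0.4000·16.6000 + 0.6000·0.0000] = 6.2642
Node 0 (S = 85): V_0 = 1/1.06·[0.4000·45.8915 + 0.6000·6.2642] = 20.8633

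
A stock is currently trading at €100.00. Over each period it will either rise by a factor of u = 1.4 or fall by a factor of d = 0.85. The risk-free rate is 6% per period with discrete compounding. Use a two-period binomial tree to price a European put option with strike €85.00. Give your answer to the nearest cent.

Risk-neutral probability p = (1 + 0.06 − 0.85)/(1.4 − 0.85) = 0.2100/0.5500 = 0.3818
Terminal stock prices: S_uu = 196, S_ud = 119, S_dd = 72.25
Terminal payoffs (K − S): max(-111, 0) = 0, max(-34, 0) = 0, max(12.75, 0) = 12.75
Node u (S = 140): V_u = 1/1.06·[0.3818·0.0000 + 0.6182·0.0000] = 0.0000
Node d (S = 85): V_d = 1/1.06·[0.3818·0.0000 + 0.6182·12.7500] = 7.4357
Node 0 (S = 100): V_0 = 1/1.06·[0.3818·0.0000 + 0.6182·7.4357] = 4.3364

€4.34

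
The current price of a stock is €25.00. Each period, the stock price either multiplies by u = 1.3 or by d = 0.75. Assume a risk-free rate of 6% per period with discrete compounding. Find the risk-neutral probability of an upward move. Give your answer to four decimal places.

Risk-neutral probability p = (1 + 0.06 − 0.75)/(1.3 − 0.75) = 0.3100/0.5500 = 0.5636

p = 0.5636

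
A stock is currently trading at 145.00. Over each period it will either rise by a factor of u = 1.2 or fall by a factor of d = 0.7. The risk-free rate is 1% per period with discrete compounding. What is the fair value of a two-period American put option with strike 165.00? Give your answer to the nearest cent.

Risk-neutral probability p = (1 + 0.01 − 0.7)/(1.2 − 0.7) = 0.3100/0.5000 = 0.6200
Terminal stock prices: S_uu = 208.8, S_ud = 121.8, S_dd = 71.05
Terminal payoffs (K − S): max(-43.8, 0) = 0, max(43.2, 0) = 43.2, max(93.95, 0) = 93.95
Node u (S = 174): continuation = 1/1.01·[0.6200·0.0000 + 0.3800·43.2000] = 16.2535; exercise value = 0.0000 ≤ continuation, so V_u = 16.2535
Node d (S = 101.5): continuation = 1/1.01·[0.6200·43.2000 + 0.3800·93.9500] = 61.8663; exercise value = 63.5000 > continuation, so V_d = 63.5000 (exercise)
Node 0 (S = 145): continuation = 1/1.01·[0.6200·16.2535 + 0.3800·63.5000] = 33.8685; exercise value = 20.0000 ≤ continuation, so V_0 = 33.8685

33.87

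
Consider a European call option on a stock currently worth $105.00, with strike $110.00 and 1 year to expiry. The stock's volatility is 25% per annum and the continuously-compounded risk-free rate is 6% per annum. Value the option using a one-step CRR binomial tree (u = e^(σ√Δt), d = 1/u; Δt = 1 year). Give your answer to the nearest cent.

$13.10

CRR parameters: u = e^(σ√Δt) = e^(0.25·√1) = 1.2840, d = 1/u = 0.7788
Per-period rate: rΔt = 0.06·1 = 0.06, so R = e^0.06 = 1.0618
Risk-neutral probability p = (e^0.06 − 0.7788)/(1.2840 − 0.7788) = 0.2830/0.5052 = 0.5602
Terminal stock prices: S_u = 134.8, S_d = 81.77
Terminal payoffs (S − K): max(24.82, 0) = 24.82, max(-28.23, 0) = 0
Node 0 (S = 105): V_0 = e^(−0.06)·[0.5602·24.8227 + 0.4398·0.0000] = 13.0963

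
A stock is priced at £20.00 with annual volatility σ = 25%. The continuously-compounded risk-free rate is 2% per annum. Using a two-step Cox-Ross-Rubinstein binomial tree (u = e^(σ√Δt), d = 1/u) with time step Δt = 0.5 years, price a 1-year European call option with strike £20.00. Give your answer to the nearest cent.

CRR parameters: u = e^(σ√Δt) = e^(0.25·√0.5) = 1.1934, d = 1/u = 0.8380
Per-period rate: rΔt = 0.02·0.5 = 0.01, so R = e^0.01 = 1.0101
Risk-neutral probability p = (e^0.01 − 0.8380)/(1.1934 − 0.8380) = 0.1721/0.3554 = 0.4842
Terminal stock prices: S_uu = 28.48, S_ud = 20, S_dd = 14.04
Terminal payoffs (S − K): max(8.482, 0) = 8.482, max(0, 0) = 0, max(-5.956, 0) = 0
Node u (S = 23.87): V_u = e^(−0.01)·[0.4842·8.4824 + 0.5158·0.0000] = 4.0663
Node d (S = 16.76): V_d = e^(−0.01)·[0.4842·0.0000 + 0.5158·0.0000] = 0.0000
Node 0 (S = 20): V_0 = e^(−0.01)·[0.4842·4.0663 + 0.5158·0.0000] = 1.9493

£1.95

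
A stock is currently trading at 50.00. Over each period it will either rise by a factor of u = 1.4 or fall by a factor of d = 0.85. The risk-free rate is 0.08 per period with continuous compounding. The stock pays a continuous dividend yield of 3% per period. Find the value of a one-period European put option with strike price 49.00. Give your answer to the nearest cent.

3.80

Per-period risk-free factor R = e^0.08 = 1.0833; dividend-adjusted growth = e^(0.08−0.03) = 1.0513.
Risk-neutral probability p = (1.0513 − 0.85)/(1.4 − 0.85) = 0.2013/0.5500 = 0.3659
Terminal stock prices: S_u = 70, S_d = 42.5
Terminal payoffs (K − S): max(-21, 0) = 0, max(6.5, 0) = 6.5
Node 0 (S = 50): V_0 = e^(−0.08)·[0.3659·0.0000 + 0.6341·6.5000] = 3.8045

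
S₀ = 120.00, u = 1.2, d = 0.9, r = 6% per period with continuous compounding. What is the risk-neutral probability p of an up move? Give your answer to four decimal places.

p = 0.5395

Risk-neutral probability p = (e^0.06 − 0.9)/(1.2 − 0.9) = 0.1618/0.3000 = 0.5395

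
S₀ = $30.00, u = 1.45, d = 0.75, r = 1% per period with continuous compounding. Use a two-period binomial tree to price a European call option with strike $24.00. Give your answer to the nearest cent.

Risk-neutral probability p = (e^0.01 − 0.75)/(1.45 − 0.75) = 0.2601/0.7000 = 0.3715
Terminal stock prices: S_uu = 63.08, S_ud = 32.62, S_dd = 16.88
Terminal payoffs (S − K): max(39.08, 0) = 39.08, max(8.625, 0) = 8.625, max(-7.125, 0) = 0
Node u (S = 43.5): V_u = e^(−0.01)·[0.3715·39.0750 + 0.6285·8.6250] = 19.7388
Node d (S = 22.5): V_d = e^(−0.01)·[0.3715·8.6250 + 0.6285·0.0000] = 3.1723
Node 0 (S = 30): V_0 = e^(−0.01)·[0.3715·19.7388 + 0.6285·3.1723] = 9.2340

$9.23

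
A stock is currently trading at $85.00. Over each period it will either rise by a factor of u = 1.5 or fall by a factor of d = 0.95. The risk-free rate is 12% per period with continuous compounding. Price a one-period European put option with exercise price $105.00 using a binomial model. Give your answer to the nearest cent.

$14.57

Risk-neutral probability p = (e^0.12 − 0.95)/(1.5 − 0.95) = 0.1775/0.5500 = 0.3227
Terminal stock prices: S_u = 127.5, S_d = 80.75
Terminal payoffs (K − S): max(-22.5, 0) = 0, max(24.25, 0) = 24.25
Node 0 (S = 85): V_0 = e^(−0.12)·[0.3227·0.0000 + 0.6773·24.2500] = 14.5668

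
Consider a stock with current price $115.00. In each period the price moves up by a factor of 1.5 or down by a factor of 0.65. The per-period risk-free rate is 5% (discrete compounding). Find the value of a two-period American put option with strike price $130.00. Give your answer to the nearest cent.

Risk-neutral probability p = (1 + 0.05 − 0.65)/(1.5 − 0.65) = 0.4000/0.8500 = 0.4706
Terminal stock prices: S_uu = 258.8, S_ud = 112.1, S_dd = 48.59
Terminal payoffs (K − S): max(-128.8, 0) = 0, max(17.88, 0) = 17.88, max(81.41, 0) = 81.41
Node u (S = 172.5): continuation = 1/1.05·[0.4706·0.0000 + 0.5294·17.8750] = 9.0126; exercise value = 0.0000 ≤ continuation, so V_u = 9.0126
Node d (S = 74.75): continuation = 1/1.05·[0.4706·17.8750 + 0.5294·81.4125] = 49.0595; exercise value = 55.2500 > continuation, so V_d = 55.2500 (exercise)
Node 0 (S = 115): continuation = 1/1.05·[0.4706·9.0126 + 0.5294·55.2500] = 31.8964; exercise value = 15.0000 ≤ continuation, so V_0 = 31.8964

$31.90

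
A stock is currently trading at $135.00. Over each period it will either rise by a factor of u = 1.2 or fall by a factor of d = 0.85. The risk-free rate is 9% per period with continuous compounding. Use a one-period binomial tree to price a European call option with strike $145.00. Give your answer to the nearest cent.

Risk-neutral probability p = (e^0.09 − 0.85)/(1.2 − 0.85) = 0.2442/0.3500 = 0.6976
Terminal stock prices: S_u = 162, S_d = 114.8
Terminal payoffs (S − K): max(17, 0) = 17, max(-30.25, 0) = 0
Node 0 (S = 135): V_0 = e^(−0.09)·[0.6976·17.0000 + 0.3024·0.0000] = 10.8391

$10.84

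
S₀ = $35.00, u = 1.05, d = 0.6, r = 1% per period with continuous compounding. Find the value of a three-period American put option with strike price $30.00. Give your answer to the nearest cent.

Risk-neutral probability p = (e^0.01 − 0.6)/(1.05 − 0.6) = 0.4101/0.4500 = 0.9112
Terminal stock prices: S_uuu = 40.52, S_uud = 23.15, S_udd = 13.23, S_ddd = 7.56
Terminal payoffs (K − S): max(-10.52, 0) = 0, max(6.848, 0) = 6.848, max(16.77, 0) = 16.77, max(22.44, 0) = 22.44
Node uu (S = 38.59): continuation = e^(−0.01)·[0.9112·0.0000 + 0.0888·6.8475] = 0.6019; exercise value = 0.0000 ≤ continuation, so V_uu = 0.6019
Node ud (S = 22.05): continuation = e^(−0.01)·[0.9112·6.8475 + 0.0888·16.7700] = 7.6515; exercise value = 7.9500 > continuation, so V_ud = 7.9500 (exercise)
Node dd (S = 12.6): continuation = e^(−0.01)·[0.9112·16.7700 + 0.0888·22.4400] = 17.1015; exercise value = 17.4000 > continuation, so V_dd = 17.4000 (exercise)
Node u (S = 36.75): continuation = e^(−0.01)·[0.9112·0.6019 + 0.0888·7.9500] = 1.2417; exercise value = 0.0000 ≤ continuation, so V_u = 1.2417
Node d (S = 21): continuation = e^(−0.01)·[0.9112·7.9500 + 0.0888·17.4000] = 8.7015; exercise value = 9.0000 > continuation, so V_d = 9.0000 (exercise)
Node 0 (S = 35): continuation = e^(−0.01)·[0.9112·1.2417 + 0.0888·9.0000] = 1.9113; exercise value = 0.0000 ≤ continuation, so V_0 = 1.9113

$1.91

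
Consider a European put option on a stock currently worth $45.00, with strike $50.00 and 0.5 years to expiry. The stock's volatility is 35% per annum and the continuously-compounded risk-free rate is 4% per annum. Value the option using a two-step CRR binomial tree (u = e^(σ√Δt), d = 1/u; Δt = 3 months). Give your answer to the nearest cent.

$7.20

CRR parameters: u = e^(σ√Δt) = e^(0.35·√0.25) = 1.1912, d = 1/u = 0.8395
Per-period rate: rΔt = 0.04·0.25 = 0.01, so R = e^0.01 = 1.0101
Risk-neutral probability p = (e^0.01 − 0.8395)/(1.1912 − 0.8395) = 0.1706/0.3518 = 0.4849
Terminal stock prices: S_uu = 63.86, S_ud = 45, S_dd = 31.71
Terminal payoffs (K − S): max(-13.86, 0) = 0, max(5, 0) = 5, max(18.29, 0) = 18.29
Node u (S = 53.61): V_u = e^(−0.01)·[0.4849·0.0000 + 0.5151·5.0000] = 2.5497
Node d (S = 37.78): V_d = e^(−0.01)·[0.4849·5.0000 + 0.5151·18.2890] = 11.7269
Node 0 (S = 45): V_0 = e^(−0.01)·[0.4849·2.5497 + 0.5151·11.7269] = 7.2042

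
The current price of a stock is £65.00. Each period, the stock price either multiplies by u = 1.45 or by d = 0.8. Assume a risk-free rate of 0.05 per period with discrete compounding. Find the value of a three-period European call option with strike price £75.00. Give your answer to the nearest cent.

Risk-neutral probability p = (1 + 0.05 − 0.8)/(1.45 − 0.8) = 0.2500/0.6500 = 0.3846
Terminal stock prices: S_uuu = 198.2, S_uud = 109.3, S_udd = 60.32, S_ddd = 33.28
Terminal payoffs (S − K): max(123.2, 0) = 123.2, max(34.33, 0) = 34.33, max(-14.68, 0) = 0, max(-41.72, 0) = 0
Node uu (S = 136.7): V_uu = 1/1.05·[0.3846·123.1606 + 0.6154·34.3300] = 65.2339
Node ud (S = 75.4): V_ud = 1/1.05·[0.3846·34.3300 + 0.6154·0.0000] = 12.5751
Node dd (S = 41.6): V_dd = 1/1.05·[0.3846·0.0000 + 0.6154·0.0000] = 0.0000
Node u (S = 94.25): V_u = 1/1.05·[0.3846·65.2339 + 0.6154·12.5751] = 31.2652
Node d (S = 52): V_d = 1/1.05·[0.3846·12.5751 + 0.6154·0.0000] = 4.6063
Node 0 (S = 65): V_0 = 1/1.05·[0.3846·31.2652 + 0.6154·4.6063] = 14.1521

£14.15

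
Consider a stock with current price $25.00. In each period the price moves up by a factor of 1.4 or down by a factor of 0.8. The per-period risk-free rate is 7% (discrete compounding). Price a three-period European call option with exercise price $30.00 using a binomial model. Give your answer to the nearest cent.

$5.38

Risk-neutral probability p = (1 + 0.07 − 0.8)/(1.4 − 0.8) = 0.2700/0.6000 = 0.4500
Terminal stock prices: S_uuu = 68.6, S_uud = 39.2, S_udd = 22.4, S_ddd = 12.8
Terminal payoffs (S − K): max(38.6, 0) = 38.6, max(9.2, 0) = 9.2, max(-7.6, 0) = 0, max(-17.2, 0) = 0
Node uu (S = 49): V_uu = 1/1.07·[0.4500·38.6000 + 0.5500·9.2000] = 20.9626
Node ud (S = 28): V_ud = 1/1.07·[0.4500·9.2000 + 0.5500·0.0000] = 3.8692
Node dd (S = 16): V_dd = 1/1.07·[0.4500·0.0000 + 0.5500·0.0000] = 0.0000
Node u (S = 35): V_u = 1/1.07·[0.4500·20.9626 + 0.5500·3.8692] = 10.8049
Node d (S = 20): V_d = 1/1.07·[0.4500·3.8692 + 0.5500·0.0000] = 1.6272
Node 0 (S = 25): V_0 = 1/1.07·[0.4500·10.8049 + 0.5500·1.6272] = 5.3805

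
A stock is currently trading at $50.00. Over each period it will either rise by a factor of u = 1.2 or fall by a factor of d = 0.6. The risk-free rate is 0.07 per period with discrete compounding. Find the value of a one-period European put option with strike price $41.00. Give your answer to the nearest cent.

$2.23

Risk-neutral probability p = (1 + 0.07 − 0.6)/(1.2 − 0.6) = 0.4700/0.6000 = 0.7833
Terminal stock prices: S_u = 60, S_d = 30
Terminal payoffs (K − S): max(-19, 0) = 0, max(11, 0) = 11
Node 0 (S = 50): V_0 = 1/1.07·[0.7833·0.0000 + 0.2167·11.0000] = 2.2274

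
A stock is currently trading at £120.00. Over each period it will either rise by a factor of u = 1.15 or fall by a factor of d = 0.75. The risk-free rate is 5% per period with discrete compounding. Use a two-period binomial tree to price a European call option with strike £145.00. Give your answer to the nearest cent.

Risk-neutral probability p = (1 + 0.05 − 0.75)/(1.15 − 0.75) = 0.3000/0.4000 = 0.7500
Terminal stock prices: S_uu = 158.7, S_ud = 103.5, S_dd = 67.5
Terminal payoffs (S − K): max(13.7, 0) = 13.7, max(-41.5, 0) = 0, max(-77.5, 0) = 0
Node u (S = 138): V_u = 1/1.05·[0.7500·13.7000 + 0.2500·0.0000] = 9.7857
Node d (S = 90): V_d = 1/1.05·[0.7500·0.0000 + 0.2500·0.0000] = 0.0000
Node 0 (S = 120): V_0 = 1/1.05·[0.7500·9.7857 + 0.2500·0.0000] = 6.9898

£6.99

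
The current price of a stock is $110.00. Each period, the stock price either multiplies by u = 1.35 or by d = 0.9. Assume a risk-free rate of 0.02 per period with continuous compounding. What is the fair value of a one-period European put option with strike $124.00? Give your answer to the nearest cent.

$17.96

Risk-neutral probability p = (e^0.02 − 0.9)/(1.35 − 0.9) = 0.1202/0.4500 = 0.2671
Terminal stock prices: S_u = 148.5, S_d = 99
Terminal payoffs (K − S): max(-24.5, 0) = 0, max(25, 0) = 25
Node 0 (S = 110): V_0 = e^(−0.02)·[0.2671·0.0000 + 0.7329·25.0000] = 17.9593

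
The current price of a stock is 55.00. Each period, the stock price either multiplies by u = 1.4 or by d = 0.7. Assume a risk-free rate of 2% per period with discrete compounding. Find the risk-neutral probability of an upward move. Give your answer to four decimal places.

p = 0.4571

Risk-neutral probability p = (1 + 0.02 − 0.7)/(1.4 − 0.7) = 0.3200/0.7000 = 0.4571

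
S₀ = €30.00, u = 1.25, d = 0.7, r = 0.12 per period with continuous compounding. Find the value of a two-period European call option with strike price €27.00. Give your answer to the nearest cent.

Risk-neutral probability p = (e^0.12 − 0.7)/(1.25 − 0.7) = 0.4275/0.5500 = 0.7773
Terminal stock prices: S_uu = 46.88, S_ud = 26.25, S_dd = 14.7
Terminal payoffs (S − K): max(19.88, 0) = 19.88, max(-0.75, 0) = 0, max(-12.3, 0) = 0
Node u (S = 37.5): V_u = e^(−0.12)·[0.7773·19.8750 + 0.2227·0.0000] = 13.7013
Node d (S = 21): V_d = e^(−0.12)·[0.7773·0.0000 + 0.2227·0.0000] = 0.0000
Node 0 (S = 30): V_0 = e^(−0.12)·[0.7773·13.7013 + 0.2227·0.0000] = 9.4453

€9.45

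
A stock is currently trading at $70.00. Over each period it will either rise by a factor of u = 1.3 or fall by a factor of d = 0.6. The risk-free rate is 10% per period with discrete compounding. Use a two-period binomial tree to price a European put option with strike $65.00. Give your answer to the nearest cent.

Risk-neutral probability p = (1 + 0.1 − 0.6)/(1.3 − 0.6) = 0.5000/0.7000 = 0.7143
Terminal stock prices: S_uu = 118.3, S_ud = 54.6, S_dd = 25.2
Terminal payoffs (K − S): max(-53.3, 0) = 0, max(10.4, 0) = 10.4, max(39.8, 0) = 39.8
Node u (S = 91): V_u = 1/1.1·[0.7143·0.0000 + 0.2857·10.4000] = 2.7013
Node d (S = 42): V_d = 1/1.1·[0.7143·10.4000 + 0.2857·39.8000] = 17.0909
Node 0 (S = 70): V_0 = 1/1.1·[0.7143·2.7013 + 0.2857·17.0909] = 6.1933

$6.19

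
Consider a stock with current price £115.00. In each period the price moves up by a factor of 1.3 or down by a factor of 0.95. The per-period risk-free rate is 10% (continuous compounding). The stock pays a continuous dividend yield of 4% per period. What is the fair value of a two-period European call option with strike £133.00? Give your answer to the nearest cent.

£8.34

Per-period risk-free factor R = e^0.1 = 1.1052; dividend-adjusted growth = e^(0.1−0.04) = 1.0618.
Risk-neutral probability p = (1.0618 − 0.95)/(1.3 − 0.95) = 0.1118/0.3500 = 0.3195
Terminal stock prices: S_uu = 194.4, S_ud = 142, S_dd = 103.8
Terminal payoffs (S − K): max(61.35, 0) = 61.35, max(9.025, 0) = 9.025, max(-29.21, 0) = 0
Node u (S = 149.5): V_u = e^(−0.1)·[0.3195·61.3500 + 0.6805·9.0250] = 23.2946
Node d (S = 109.2): V_d = e^(−0.1)·[0.3195·9.0250 + 0.6805·0.0000] = 2.6094
Node 0 (S = 115): V_0 = e^(−0.1)·[0.3195·23.2946 + 0.6805·2.6094] = 8.3417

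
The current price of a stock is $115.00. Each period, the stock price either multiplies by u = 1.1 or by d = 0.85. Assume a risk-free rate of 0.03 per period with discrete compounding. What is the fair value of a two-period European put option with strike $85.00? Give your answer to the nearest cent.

Risk-neutral probability p = (1 + 0.03 − 0.85)/(1.1 − 0.85) = 0.1800/0.2500 = 0.7200
Terminal stock prices: S_uu = 139.2, S_ud = 107.5, S_dd = 83.09
Terminal payoffs (K − S): max(-54.15, 0) = 0, max(-22.53, 0) = 0, max(1.913, 0) = 1.913
Node u (S = 126.5): V_u = 1/1.03·[0.7200·0.0000 + 0.2800·0.0000] = 0.0000
Node d (S = 97.75): V_d = 1/1.03·[0.7200·0.0000 + 0.2800·1.9125] = 0.5199
Node 0 (S = 115): V_0 = 1/1.03·[0.7200·0.0000 + 0.2800·0.5199] = 0.1413

$0.14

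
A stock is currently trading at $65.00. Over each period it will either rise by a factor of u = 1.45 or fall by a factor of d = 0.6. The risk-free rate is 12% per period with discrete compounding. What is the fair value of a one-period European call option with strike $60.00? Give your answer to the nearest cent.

Risk-neutral probability p = (1 + 0.12 − 0.6)/(1.45 − 0.6) = 0.5200/0.8500 = 0.6118
Terminal stock prices: S_u = 94.25, S_d = 39
Terminal payoffs (S − K): max(34.25, 0) = 34.25, max(-21, 0) = 0
Node 0 (S = 65): V_0 = 1/1.12·[0.6118·34.2500 + 0.3882·0.0000] = 18.7080

$18.71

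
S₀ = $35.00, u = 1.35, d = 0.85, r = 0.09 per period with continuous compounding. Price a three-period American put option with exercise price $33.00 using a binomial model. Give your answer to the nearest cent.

Risk-neutral probability p = (e^0.09 − 0.85)/(1.35 − 0.85) = 0.2442/0.5000 = 0.4883
Terminal stock prices: S_uuu = 86.11, S_uud = 54.22, S_udd = 34.14, S_ddd = 21.49
Terminal payoffs (K − S): max(-53.11, 0) = 0, max(-21.22, 0) = 0, max(-1.138, 0) = 0, max(11.51, 0) = 11.51
Node uu (S = 63.79): continuation = e^(−0.09)·[0.4883·0.0000 + 0.5117·0.0000] = 0.0000; exercise value = 0.0000 ≤ continuation, so V_uu = 0.0000
Node ud (S = 40.16): continuation = e^(−0.09)·[0.4883·0.0000 + 0.5117·0.0000] = 0.0000; exercise value = 0.0000 ≤ continuation, so V_ud = 0.0000
Node dd (S = 25.29): continuation = e^(−0.09)·[0.4883·0.0000 + 0.5117·11.5056] = 5.3802; exercise value = 7.7125 > continuation, so V_dd = 7.7125 (exercise)
Node u (S = 47.25): continuation = e^(−0.09)·[0.4883·0.0000 + 0.5117·0.0000] = 0.0000; exercise value = 0.0000 ≤ continuation, so V_u = 0.0000
Node d (S = 29.75): continuation = e^(−0.09)·[0.4883·0.0000 + 0.5117·7.7125] = 3.6065; exercise value = 3.2500 ≤ continuation, so V_d = 3.6065
Node 0 (S = 35): continuation = e^(−0.09)·[0.4883·0.0000 + 0.5117·3.6065] = 1.6864; exercise value = 0.0000 ≤ continuation, so V_0 = 1.6864

$1.69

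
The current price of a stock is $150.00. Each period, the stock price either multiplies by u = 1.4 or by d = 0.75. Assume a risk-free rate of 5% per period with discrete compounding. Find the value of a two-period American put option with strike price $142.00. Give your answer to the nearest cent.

$15.15

Risk-neutral probability p = (1 + 0.05 − 0.75)/(1.4 − 0.75) = 0.3000/0.6500 = 0.4615
Terminal stock prices: S_uu = 294, S_ud = 157.5, S_dd = 84.38
Terminal payoffs (K − S): max(-152, 0) = 0, max(-15.5, 0) = 0, max(57.62, 0) = 57.62
Node u (S = 210): continuation = 1/1.05·[0.4615·0.0000 + 0.5385·0.0000] = 0.0000; exercise value = 0.0000 ≤ continuation, so V_u = 0.0000
Node d (S = 112.5): continuation = 1/1.05·[0.4615·0.0000 + 0.5385·57.6250] = 29.5513; exercise value = 29.5000 ≤ continuation, so V_d = 29.5513
Node 0 (S = 150): continuation = 1/1.05·[0.4615·0.0000 + 0.5385·29.5513] = 15.1545; exercise value = 0.0000 ≤ continuation, so V_0 = 15.1545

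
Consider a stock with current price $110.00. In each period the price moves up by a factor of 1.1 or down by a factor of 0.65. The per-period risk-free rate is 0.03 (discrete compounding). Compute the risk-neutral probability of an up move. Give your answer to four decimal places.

Risk-neutral probability p = (1 + 0.03 − 0.65)/(1.1 − 0.65) = 0.3800/0.4500 = 0.8444

p = 0.8444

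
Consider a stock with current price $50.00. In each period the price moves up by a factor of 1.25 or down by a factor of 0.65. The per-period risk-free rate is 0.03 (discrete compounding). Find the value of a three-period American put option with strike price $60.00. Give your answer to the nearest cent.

Risk-neutral probability p = (1 + 0.03 − 0.65)/(1.25 − 0.65) = 0.3800/0.6000 = 0.6333
Terminal stock prices: S_uuu = 97.66, S_uud = 50.78, S_udd = 26.41, S_ddd = 13.73
Terminal payoffs (K − S): max(-37.66, 0) = 0, max(9.219, 0) = 9.219, max(33.59, 0) = 33.59, max(46.27, 0) = 46.27
Node uu (S = 78.12): continuation = 1/1.03·[0.6333·0.0000 + 0.3667·9.2188] = 3.2818; exercise value = 0.0000 ≤ continuation, so V_uu = 3.2818
Node ud (S = 40.62): continuation = 1/1.03·[0.6333·9.2188 + 0.3667·33.5938] = 17.6274; exercise value = 19.3750 > continuation, so V_ud = 19.3750 (exercise)
Node dd (S = 21.13): continuation = 1/1.03·[0.6333·33.5938 + 0.3667·46.2687] = 37.1274; exercise value = 38.8750 > continuation, so V_dd = 38.8750 (exercise)
Node u (S = 62.5): continuation = 1/1.03·[0.6333·3.2818 + 0.3667·19.3750] = 8.9152; exercise value = 0.0000 ≤ continuation, so V_u = 8.9152
Node d (S = 32.5): continuation = 1/1.03·[0.6333·19.3750 + 0.3667·38.8750] = 25.7524; exercise value = 27.5000 > continuation, so V_d = 27.5000 (exercise)
Node 0 (S = 50): continuation = 1/1.03·[0.6333·8.9152 + 0.3667·27.5000] = 15.2715; exercise value = 10.0000 ≤ continuation, so V_0 = 15.2715

$15.27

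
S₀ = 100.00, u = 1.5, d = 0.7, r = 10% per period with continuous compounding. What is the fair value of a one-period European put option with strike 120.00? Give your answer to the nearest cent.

22.33

Risk-neutral probability p = (e^0.1 − 0.7)/(1.5 − 0.7) = 0.4052/0.8000 = 0.5065
Terminal stock prices: S_u = 150, S_d = 70
Terminal payoffs (K − S): max(-30, 0) = 0, max(50, 0) = 50
Node 0 (S = 100): V_0 = e^(−0.1)·[0.5065·0.0000 + 0.4935·50.0000] = 22.3285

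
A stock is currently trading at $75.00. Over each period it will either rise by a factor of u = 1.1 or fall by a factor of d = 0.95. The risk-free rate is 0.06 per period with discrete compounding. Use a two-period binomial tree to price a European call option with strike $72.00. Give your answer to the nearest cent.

$11.19

Risk-neutral probability p = (1 + 0.06 − 0.95)/(1.1 − 0.95) = 0.1100/0.1500 = 0.7333
Terminal stock prices: S_uu = 90.75, S_ud = 78.38, S_dd = 67.69
Terminal payoffs (S − K): max(18.75, 0) = 18.75, max(6.375, 0) = 6.375, max(-4.312, 0) = 0
Node u (S = 82.5): V_u = 1/1.06·[0.7333·18.7500 + 0.2667·6.3750] = 14.5755
Node d (S = 71.25): V_d = 1/1.06·[0.7333·6.3750 + 0.2667·0.0000] = 4.4104
Node 0 (S = 75): V_0 = 1/1.06·[0.7333·14.5755 + 0.2667·4.4104] = 11.1932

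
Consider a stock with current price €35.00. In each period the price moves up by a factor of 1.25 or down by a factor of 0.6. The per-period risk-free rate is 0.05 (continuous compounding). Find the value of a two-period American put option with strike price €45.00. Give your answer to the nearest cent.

€10.58

Risk-neutral probability p = (e^0.05 − 0.6)/(1.25 − 0.6) = 0.4513/0.6500 = 0.6943
Terminal stock prices: S_uu = 54.69, S_ud = 26.25, S_dd = 12.6
Terminal payoffs (K − S): max(-9.688, 0) = 0, max(18.75, 0) = 18.75, max(32.4, 0) = 32.4
Node u (S = 43.75): continuation = e^(−0.05)·[0.6943·0.0000 + 0.3057·18.7500] = 5.4530; exercise value = 1.2500 ≤ continuation, so V_u = 5.4530
Node d (S = 21): continuation = e^(−0.05)·[0.6943·18.7500 + 0.3057·32.4000] = 21.8053; exercise value = 24.0000 > continuation, so V_d = 24.0000 (exercise)
Node 0 (S = 35): continuation = e^(−0.05)·[0.6943·5.4530 + 0.3057·24.0000] = 10.5810; exercise value = 10.0000 ≤ continuation, so V_0 = 10.5810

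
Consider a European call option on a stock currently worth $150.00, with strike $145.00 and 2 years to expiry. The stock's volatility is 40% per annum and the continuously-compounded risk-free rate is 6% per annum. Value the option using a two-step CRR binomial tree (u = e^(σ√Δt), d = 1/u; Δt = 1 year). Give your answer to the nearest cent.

$40.25

CRR parameters: u = e^(σ√Δt) = e^(0.4·√1) = 1.4918, d = 1/u = 0.6703
Per-period rate: rΔt = 0.06·1 = 0.06, so R = e^0.06 = 1.0618
Risk-neutral probability p = (e^0.06 − 0.6703)/(1.4918 − 0.6703) = 0.3915/0.8215 = 0.4766
Terminal stock prices: S_uu = 333.8, S_ud = 150, S_dd = 67.4
Terminal payoffs (S − K): max(188.8, 0) = 188.8, max(5, 0) = 5, max(-77.6, 0) = 0
Node u (S = 223.8): V_u = e^(−0.06)·[0.4766·188.8311 + 0.5234·5.0000] = 87.2178
Node d (S = 100.5): V_d = e^(−0.06)·[0.4766·5.0000 + 0.5234·0.0000] = 2.2442
Node 0 (S = 150): V_0 = e^(−0.06)·[0.4766·87.2178 + 0.5234·2.2442] = 40.2523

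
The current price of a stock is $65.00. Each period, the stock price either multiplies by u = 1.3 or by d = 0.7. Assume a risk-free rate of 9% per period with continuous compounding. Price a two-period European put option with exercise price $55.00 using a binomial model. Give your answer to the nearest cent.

$2.28

Risk-neutral probability p = (e^0.09 − 0.7)/(1.3 − 0.7) = 0.3942/0.6000 = 0.6570
Terminal stock prices: S_uu = 109.9, S_ud = 59.15, S_dd = 31.85
Terminal payoffs (K − S): max(-54.85, 0) = 0, max(-4.15, 0) = 0, max(23.15, 0) = 23.15
Node u (S = 84.5): V_u = e^(−0.09)·[0.6570·0.0000 + 0.3430·0.0000] = 0.0000
Node d (S = 45.5): V_d = e^(−0.09)·[0.6570·0.0000 + 0.3430·23.1500] = 7.2579
Node 0 (S = 65): V_0 = e^(−0.09)·[0.6570·0.0000 + 0.3430·7.2579] = 2.2755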